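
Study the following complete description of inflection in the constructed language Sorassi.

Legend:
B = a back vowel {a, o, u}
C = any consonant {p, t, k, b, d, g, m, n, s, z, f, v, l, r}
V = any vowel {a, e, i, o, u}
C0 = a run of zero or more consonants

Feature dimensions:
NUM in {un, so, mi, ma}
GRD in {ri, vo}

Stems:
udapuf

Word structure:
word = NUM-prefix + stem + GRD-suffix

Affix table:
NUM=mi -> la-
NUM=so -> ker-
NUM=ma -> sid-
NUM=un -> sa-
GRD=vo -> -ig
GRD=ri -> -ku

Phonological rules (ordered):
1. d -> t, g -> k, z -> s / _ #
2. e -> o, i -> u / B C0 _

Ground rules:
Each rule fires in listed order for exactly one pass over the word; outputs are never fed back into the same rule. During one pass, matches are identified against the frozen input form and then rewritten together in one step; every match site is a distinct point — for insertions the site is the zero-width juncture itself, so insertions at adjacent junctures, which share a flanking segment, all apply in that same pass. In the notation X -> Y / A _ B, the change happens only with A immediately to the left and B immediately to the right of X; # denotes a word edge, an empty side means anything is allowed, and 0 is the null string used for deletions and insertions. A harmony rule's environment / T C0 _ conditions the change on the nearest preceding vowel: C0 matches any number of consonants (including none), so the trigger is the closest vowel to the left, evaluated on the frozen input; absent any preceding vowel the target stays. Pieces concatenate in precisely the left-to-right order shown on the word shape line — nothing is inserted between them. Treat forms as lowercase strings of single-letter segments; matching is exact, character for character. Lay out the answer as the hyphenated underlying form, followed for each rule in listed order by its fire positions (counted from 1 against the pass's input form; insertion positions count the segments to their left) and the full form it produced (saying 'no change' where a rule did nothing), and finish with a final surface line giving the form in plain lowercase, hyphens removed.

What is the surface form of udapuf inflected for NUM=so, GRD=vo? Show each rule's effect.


underlying: ker-udapuf-ig
1. d -> t, g -> k, z -> s / _ #: fires at position(s) 11: kerudapufik
2. e -> o, i -> u / B C0 _: fires at position(s) 10: kerudapufuk
surface: kerudapufuk


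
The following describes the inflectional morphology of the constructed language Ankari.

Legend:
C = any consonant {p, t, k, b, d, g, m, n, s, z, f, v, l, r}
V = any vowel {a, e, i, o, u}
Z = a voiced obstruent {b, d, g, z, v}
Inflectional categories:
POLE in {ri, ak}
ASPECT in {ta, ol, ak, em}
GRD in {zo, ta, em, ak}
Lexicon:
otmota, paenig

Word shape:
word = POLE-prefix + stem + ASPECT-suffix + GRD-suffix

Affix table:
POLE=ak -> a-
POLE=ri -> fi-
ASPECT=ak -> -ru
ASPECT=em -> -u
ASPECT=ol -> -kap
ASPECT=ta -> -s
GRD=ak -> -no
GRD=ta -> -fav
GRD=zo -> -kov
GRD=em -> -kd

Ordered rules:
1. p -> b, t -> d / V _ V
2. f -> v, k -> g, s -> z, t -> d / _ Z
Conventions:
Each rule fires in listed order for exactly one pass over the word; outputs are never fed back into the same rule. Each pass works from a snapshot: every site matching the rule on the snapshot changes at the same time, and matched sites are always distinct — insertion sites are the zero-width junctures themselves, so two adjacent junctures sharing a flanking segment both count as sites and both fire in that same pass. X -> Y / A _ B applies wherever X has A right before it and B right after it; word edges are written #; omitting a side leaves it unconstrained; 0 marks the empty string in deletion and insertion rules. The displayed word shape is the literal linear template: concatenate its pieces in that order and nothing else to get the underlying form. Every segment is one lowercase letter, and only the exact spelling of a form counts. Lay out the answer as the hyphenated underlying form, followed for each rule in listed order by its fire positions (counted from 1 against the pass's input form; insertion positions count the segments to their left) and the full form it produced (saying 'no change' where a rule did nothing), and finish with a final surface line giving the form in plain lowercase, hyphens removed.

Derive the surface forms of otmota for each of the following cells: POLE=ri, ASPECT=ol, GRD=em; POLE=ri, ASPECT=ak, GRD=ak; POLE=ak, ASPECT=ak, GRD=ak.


cell POLE=ri, ASPECT=ol, GRD=em:
underlying: fi-otmota-kap-kd
1. p -> b, t -> d / V _ V: fires at position(s) 7: fiotmodakapkd
2. f -> v, k -> g, s -> z, t -> d / _ Z: fires at position(s) 12: fiotmodakapgd
surface: fiotmodakapgd

cell POLE=ri, ASPECT=ak, GRD=ak:
underlying: fi-otmota-ru-no
1. p -> b, t -> d / V _ V: fires at position(s) 7: fiotmodaruno
2. f -> v, k -> g, s -> z, t -> d / _ Z: no change
surface: fiotmodaruno

cell POLE=ak, ASPECT=ak, GRD=ak:
underlying: a-otmota-ru-no
1. p -> b, t -> d / V _ V: fires at position(s) 6: aotmodaruno
2. f -> v, k -> g, s -> z, t -> d / _ Z: no change
surface: aotmodaruno


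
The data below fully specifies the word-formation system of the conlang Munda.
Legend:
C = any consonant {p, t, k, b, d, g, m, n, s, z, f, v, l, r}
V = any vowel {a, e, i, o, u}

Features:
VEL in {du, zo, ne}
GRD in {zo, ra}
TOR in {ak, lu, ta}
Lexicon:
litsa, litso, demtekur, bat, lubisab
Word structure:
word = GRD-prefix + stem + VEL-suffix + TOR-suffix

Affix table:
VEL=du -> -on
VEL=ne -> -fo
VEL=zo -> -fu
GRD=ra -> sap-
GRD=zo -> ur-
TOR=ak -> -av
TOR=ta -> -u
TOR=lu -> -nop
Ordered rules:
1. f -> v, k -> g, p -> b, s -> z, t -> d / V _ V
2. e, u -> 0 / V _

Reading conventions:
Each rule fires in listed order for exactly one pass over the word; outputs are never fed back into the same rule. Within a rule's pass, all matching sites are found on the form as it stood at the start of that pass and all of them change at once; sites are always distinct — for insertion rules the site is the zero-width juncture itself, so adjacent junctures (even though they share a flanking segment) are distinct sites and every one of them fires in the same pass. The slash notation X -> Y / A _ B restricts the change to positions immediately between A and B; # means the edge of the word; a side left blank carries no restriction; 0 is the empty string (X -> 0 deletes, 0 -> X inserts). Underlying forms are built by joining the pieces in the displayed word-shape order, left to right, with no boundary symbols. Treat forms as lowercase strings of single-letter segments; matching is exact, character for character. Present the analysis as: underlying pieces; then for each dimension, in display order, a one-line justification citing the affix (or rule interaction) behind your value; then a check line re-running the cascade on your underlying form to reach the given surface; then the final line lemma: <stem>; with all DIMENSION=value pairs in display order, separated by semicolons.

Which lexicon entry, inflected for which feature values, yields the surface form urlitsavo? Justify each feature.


underlying: ur-litsa-fo-u
VEL=ne - signalled by the affix -fo
GRD=zo - signalled by the affix ur-
TOR=ta - signalled by the affix -u
check: urlitsafou -> urlitsavou -> urlitsavo
lemma: litsa; VEL=ne; GRD=zo; TOR=ta


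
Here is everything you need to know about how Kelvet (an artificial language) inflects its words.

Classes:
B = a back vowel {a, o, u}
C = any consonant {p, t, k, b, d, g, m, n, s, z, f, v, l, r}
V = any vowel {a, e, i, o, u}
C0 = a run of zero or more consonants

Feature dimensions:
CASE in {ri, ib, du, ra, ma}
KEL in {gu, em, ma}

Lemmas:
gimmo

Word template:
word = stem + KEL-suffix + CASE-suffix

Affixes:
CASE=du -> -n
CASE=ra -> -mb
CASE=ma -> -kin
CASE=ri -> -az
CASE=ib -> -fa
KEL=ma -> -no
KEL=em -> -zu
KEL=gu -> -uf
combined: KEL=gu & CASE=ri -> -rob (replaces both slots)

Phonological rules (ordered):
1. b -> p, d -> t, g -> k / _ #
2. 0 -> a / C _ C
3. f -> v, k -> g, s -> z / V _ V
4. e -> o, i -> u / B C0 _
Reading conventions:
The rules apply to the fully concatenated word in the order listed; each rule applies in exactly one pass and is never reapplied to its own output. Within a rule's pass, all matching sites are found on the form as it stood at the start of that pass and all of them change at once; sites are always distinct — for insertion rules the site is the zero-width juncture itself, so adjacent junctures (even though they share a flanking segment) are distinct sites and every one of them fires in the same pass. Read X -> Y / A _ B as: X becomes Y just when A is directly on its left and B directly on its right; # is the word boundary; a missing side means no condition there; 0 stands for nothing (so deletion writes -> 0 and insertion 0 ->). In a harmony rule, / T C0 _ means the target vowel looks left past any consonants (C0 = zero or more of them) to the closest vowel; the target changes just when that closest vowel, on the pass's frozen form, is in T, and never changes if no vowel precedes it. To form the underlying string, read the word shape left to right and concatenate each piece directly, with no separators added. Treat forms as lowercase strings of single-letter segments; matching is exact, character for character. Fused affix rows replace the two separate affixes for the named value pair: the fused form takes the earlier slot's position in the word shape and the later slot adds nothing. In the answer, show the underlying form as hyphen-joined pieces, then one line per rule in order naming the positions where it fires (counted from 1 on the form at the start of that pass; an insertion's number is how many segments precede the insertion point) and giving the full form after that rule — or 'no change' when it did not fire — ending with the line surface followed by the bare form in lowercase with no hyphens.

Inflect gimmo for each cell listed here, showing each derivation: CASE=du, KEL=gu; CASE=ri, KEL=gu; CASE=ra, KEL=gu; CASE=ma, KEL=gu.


cell CASE=du, KEL=gu:
underlying: gimmo-uf-n
1. b -> p, d -> t, g -> k / _ #: no change
2. 0 -> a / C _ C: inserts after position(s) 3, 7: gimamoufan
3. f -> v, k -> g, s -> z / V _ V: fires at position(s) 8: gimamouvan
4. e -> o, i -> u / B C0 _: no change
surface: gimamouvan

cell CASE=ri, KEL=gu:
underlying: gimmo-rob
1. b -> p, d -> t, g -> k / _ #: fires at position(s) 8: gimmorop
2. 0 -> a / C _ C: inserts after position(s) 3: gimamorop
3. f -> v, k -> g, s -> z / V _ V: no change
4. e -> o, i -> u / B C0 _: no change
surface: gimamorop

cell CASE=ra, KEL=gu:
underlying: gimmo-uf-mb
1. b -> p, d -> t, g -> k / _ #: fires at position(s) 9: gimmoufmp
2. 0 -> a / C _ C: inserts after position(s) 3, 7, 8: gimamoufamap
3. f -> v, k -> g, s -> z / V _ V: fires at position(s) 8: gimamouvamap
4. e -> o, i -> u / B C0 _: no change
surface: gimamouvamap

cell CASE=ma, KEL=gu:
underlying: gimmo-uf-kin
1. b -> p, d -> t, g -> k / _ #: no change
2. 0 -> a / C _ C: inserts after position(s) 3, 7: gimamoufakin
3. f -> v, k -> g, s -> z / V _ V: fires at position(s) 8, 10: gimamouvagin
4. e -> o, i -> u / B C0 _: fires at position(s) 11: gimamouvagun
surface: gimamouvagun


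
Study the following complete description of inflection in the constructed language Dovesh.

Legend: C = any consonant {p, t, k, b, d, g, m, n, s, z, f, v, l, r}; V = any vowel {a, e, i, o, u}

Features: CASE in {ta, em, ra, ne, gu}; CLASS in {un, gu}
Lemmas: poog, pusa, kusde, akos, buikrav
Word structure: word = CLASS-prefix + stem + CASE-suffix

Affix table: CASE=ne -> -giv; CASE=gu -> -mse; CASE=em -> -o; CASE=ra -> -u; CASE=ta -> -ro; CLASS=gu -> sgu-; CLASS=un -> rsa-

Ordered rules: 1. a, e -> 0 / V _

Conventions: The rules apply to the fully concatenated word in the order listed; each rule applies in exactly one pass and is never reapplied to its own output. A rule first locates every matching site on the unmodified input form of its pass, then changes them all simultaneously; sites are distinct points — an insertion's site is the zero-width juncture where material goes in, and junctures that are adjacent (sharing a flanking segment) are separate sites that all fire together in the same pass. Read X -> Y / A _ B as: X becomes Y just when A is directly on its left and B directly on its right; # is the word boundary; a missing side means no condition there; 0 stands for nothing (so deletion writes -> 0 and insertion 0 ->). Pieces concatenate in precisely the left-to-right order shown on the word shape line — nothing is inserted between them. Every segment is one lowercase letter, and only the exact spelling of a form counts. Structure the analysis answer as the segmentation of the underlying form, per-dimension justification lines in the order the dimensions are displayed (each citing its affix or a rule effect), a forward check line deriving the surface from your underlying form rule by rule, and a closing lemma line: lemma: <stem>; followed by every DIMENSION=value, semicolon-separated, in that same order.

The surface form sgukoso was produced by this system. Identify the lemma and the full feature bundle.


underlying: sgu-akos-o
CASE=em - signalled by the affix -o
CLASS=gu - signalled by the affix sgu-
check: sguakoso -> sgukoso
lemma: akos; CASE=em; CLASS=gu


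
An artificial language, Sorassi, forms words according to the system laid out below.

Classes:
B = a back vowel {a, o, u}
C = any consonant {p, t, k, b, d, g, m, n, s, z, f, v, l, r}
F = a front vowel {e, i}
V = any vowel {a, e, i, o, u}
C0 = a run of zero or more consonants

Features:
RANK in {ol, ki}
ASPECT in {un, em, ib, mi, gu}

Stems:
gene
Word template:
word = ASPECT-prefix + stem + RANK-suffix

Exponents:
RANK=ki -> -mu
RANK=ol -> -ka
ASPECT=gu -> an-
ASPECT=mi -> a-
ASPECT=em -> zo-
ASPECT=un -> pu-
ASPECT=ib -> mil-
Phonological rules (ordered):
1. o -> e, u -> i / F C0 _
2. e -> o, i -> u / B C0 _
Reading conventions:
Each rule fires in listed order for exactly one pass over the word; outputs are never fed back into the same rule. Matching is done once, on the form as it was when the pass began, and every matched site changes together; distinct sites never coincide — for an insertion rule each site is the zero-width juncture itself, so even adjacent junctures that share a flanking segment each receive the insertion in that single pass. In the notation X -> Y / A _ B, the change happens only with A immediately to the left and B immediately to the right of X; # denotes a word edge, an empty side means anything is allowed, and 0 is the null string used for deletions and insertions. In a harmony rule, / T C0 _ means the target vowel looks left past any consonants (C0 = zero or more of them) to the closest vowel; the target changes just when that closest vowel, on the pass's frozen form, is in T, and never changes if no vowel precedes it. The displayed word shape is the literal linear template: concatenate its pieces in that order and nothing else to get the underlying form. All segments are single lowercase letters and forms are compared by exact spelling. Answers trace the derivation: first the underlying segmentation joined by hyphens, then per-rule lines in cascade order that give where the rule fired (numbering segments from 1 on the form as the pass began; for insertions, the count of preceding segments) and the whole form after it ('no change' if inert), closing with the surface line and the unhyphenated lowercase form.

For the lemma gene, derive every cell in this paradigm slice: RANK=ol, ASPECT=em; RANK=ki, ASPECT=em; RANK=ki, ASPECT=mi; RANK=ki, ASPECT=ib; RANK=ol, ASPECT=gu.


cell RANK=ol, ASPECT=em:
underlying: zo-gene-ka
1. o -> e, u -> i / F C0 _: no change
2. e -> o, i -> u / B C0 _: fires at position(s) 4: zogoneka
surface: zogoneka

cell RANK=ki, ASPECT=em:
underlying: zo-gene-mu
1. o -> e, u -> i / F C0 _: fires at position(s) 8: zogenemi
2. e -> o, i -> u / B C0 _: fires at position(s) 4: zogonemi
surface: zogonemi

cell RANK=ki, ASPECT=mi:
underlying: a-gene-mu
1. o -> e, u -> i / F C0 _: fires at position(s) 7: agenemi
2. e -> o, i -> u / B C0 _: fires at position(s) 3: agonemi
surface: agonemi

cell RANK=ki, ASPECT=ib:
underlying: mil-gene-mu
1. o -> e, u -> i / F C0 _: fires at position(s) 9: milgenemi
2. e -> o, i -> u / B C0 _: no change
surface: milgenemi

cell RANK=ol, ASPECT=gu:
underlying: an-gene-ka
1. o -> e, u -> i / F C0 _: no change
2. e -> o, i -> u / B C0 _: fires at position(s) 4: angoneka
surface: angoneka


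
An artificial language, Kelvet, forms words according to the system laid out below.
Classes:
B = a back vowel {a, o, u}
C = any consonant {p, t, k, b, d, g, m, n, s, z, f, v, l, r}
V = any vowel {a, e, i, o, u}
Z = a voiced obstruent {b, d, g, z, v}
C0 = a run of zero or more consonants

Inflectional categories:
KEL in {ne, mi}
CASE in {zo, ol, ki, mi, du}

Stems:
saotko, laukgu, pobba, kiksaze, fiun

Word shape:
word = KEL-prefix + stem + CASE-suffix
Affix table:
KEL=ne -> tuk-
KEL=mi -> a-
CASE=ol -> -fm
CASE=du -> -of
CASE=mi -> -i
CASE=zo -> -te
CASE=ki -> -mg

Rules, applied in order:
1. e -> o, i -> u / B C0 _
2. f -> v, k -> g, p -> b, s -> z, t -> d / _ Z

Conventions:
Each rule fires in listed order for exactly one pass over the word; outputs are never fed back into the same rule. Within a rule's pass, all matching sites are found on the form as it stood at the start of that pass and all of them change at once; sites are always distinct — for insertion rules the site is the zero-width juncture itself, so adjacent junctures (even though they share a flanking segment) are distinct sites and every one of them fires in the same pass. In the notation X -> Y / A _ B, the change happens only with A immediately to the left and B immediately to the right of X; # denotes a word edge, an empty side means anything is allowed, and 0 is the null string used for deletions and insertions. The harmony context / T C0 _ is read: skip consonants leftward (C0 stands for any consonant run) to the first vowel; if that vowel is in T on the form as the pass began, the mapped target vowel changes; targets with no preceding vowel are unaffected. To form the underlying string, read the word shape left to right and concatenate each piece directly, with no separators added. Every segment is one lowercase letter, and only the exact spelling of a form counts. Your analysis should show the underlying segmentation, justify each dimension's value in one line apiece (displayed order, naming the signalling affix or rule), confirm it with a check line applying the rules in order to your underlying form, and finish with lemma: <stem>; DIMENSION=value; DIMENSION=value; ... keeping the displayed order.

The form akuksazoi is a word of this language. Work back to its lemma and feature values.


underlying: a-kiksaze-i
KEL=mi - signalled by the affix a-
CASE=mi - signalled by the affix -i
check: akiksazei -> akuksazoi -> akuksazoi
lemma: kiksaze; KEL=mi; CASE=mi


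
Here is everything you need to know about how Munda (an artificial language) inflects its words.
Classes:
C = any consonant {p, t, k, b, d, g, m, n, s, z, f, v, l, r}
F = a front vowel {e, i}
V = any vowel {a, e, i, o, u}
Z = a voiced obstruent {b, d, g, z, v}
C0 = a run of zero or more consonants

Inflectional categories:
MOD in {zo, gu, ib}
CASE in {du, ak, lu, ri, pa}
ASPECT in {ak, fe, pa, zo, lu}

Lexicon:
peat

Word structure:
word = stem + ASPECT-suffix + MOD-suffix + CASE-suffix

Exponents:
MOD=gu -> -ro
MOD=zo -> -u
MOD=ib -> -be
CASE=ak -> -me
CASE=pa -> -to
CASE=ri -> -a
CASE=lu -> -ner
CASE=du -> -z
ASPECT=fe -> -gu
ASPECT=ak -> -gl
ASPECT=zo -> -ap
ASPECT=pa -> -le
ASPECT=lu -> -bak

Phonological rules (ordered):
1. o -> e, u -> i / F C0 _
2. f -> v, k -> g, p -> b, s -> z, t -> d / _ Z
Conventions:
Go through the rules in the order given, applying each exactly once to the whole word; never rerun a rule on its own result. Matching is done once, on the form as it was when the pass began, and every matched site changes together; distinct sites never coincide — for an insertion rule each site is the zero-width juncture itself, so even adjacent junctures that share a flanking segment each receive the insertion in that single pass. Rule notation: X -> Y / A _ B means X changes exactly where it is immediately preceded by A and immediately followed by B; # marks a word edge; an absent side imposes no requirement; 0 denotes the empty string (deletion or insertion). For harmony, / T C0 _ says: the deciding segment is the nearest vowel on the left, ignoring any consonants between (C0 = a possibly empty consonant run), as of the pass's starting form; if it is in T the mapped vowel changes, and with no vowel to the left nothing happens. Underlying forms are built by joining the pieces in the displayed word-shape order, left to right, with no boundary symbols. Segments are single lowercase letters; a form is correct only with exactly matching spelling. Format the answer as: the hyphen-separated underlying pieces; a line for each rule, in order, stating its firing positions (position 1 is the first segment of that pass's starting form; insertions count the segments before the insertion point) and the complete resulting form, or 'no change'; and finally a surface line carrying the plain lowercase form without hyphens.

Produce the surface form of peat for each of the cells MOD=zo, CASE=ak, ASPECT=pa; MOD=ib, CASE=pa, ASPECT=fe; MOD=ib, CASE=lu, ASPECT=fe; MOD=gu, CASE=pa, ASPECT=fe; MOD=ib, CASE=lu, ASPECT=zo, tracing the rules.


cell MOD=zo, CASE=ak, ASPECT=pa:
underlying: peat-le-u-me
1. o -> e, u -> i / F C0 _: fires at position(s) 7: peatleime
2. f -> v, k -> g, p -> b, s -> z, t -> d / _ Z: no change
surface: peatleime

cell MOD=ib, CASE=pa, ASPECT=fe:
underlying: peat-gu-be-to
1. o -> e, u -> i / F C0 _: fires at position(s) 10: peatgubete
2. f -> v, k -> g, p -> b, s -> z, t -> d / _ Z: fires at position(s) 4: peadgubete
surface: peadgubete

cell MOD=ib, CASE=lu, ASPECT=fe:
underlying: peat-gu-be-ner
1. o -> e, u -> i / F C0 _: no change
2. f -> v, k -> g, p -> b, s -> z, t -> d / _ Z: fires at position(s) 4: peadgubener
surface: peadgubener

cell MOD=gu, CASE=pa, ASPECT=fe:
underlying: peat-gu-ro-to
1. o -> e, u -> i / F C0 _: no change
2. f -> v, k -> g, p -> b, s -> z, t -> d / _ Z: fires at position(s) 4: peadguroto
surface: peadguroto

cell MOD=ib, CASE=lu, ASPECT=zo:
underlying: peat-ap-be-ner
1. o -> e, u -> i / F C0 _: no change
2. f -> v, k -> g, p -> b, s -> z, t -> d / _ Z: fires at position(s) 6: peatabbener
surface: peatabbener


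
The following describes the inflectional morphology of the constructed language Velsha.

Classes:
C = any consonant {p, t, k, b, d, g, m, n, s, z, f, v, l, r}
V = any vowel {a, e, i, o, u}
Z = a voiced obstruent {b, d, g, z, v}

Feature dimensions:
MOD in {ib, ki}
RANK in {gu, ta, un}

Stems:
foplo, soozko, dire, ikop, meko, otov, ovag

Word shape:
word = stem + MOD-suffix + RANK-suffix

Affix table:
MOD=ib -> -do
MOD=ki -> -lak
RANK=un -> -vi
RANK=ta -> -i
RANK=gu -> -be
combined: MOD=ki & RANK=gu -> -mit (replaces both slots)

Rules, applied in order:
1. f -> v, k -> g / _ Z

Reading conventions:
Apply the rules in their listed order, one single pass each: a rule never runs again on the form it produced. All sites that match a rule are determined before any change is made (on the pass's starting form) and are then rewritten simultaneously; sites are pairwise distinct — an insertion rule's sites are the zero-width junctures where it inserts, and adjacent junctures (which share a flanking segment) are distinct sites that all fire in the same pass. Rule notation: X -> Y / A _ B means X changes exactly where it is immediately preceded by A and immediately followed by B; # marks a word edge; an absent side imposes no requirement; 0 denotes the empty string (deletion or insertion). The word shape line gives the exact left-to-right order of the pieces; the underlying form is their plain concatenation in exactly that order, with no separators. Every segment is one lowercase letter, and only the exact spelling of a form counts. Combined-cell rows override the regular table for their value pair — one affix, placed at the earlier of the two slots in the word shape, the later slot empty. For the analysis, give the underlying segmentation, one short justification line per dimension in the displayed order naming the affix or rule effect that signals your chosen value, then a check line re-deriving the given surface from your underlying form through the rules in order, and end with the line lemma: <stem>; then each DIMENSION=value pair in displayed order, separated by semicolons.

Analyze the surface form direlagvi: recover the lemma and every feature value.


underlying: dire-lak-vi
MOD=ki - signalled by the affix -lak
RANK=un - signalled by the affix -vi
check: direlakvi -> direlagvi
lemma: dire; MOD=ki; RANK=un


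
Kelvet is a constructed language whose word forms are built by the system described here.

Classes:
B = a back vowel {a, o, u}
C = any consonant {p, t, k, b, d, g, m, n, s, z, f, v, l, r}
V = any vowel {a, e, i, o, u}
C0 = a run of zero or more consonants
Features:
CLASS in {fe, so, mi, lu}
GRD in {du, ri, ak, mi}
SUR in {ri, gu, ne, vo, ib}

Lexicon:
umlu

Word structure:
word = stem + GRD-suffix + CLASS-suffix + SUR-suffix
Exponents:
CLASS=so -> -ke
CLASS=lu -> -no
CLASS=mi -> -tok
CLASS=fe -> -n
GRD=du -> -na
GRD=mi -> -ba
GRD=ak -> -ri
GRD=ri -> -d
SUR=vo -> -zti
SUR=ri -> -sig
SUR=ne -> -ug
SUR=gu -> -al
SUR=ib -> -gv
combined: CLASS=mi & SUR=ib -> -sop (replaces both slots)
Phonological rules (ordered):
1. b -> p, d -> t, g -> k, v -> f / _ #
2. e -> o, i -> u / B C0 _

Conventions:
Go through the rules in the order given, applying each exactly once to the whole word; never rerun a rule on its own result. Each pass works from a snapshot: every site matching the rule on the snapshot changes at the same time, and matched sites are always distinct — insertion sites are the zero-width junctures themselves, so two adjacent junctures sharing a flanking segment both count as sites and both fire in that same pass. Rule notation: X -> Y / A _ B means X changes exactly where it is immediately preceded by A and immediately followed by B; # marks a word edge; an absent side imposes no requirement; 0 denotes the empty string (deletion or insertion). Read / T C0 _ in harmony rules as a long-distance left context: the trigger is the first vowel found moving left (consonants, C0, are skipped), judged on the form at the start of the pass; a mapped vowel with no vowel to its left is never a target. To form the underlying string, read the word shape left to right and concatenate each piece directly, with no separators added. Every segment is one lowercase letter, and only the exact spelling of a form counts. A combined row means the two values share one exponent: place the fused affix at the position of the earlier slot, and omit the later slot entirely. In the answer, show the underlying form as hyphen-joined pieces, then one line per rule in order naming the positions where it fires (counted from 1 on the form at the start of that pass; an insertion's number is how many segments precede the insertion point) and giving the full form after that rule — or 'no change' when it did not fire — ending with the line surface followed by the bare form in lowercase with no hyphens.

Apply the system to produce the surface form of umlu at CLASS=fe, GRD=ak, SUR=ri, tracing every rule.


underlying: umlu-ri-n-sig
1. b -> p, d -> t, g -> k, v -> f / _ #: fires at position(s) 10: umlurinsik
2. e -> o, i -> u / B C0 _: fires at position(s) 6: umlurunsik
surface: umlurunsik


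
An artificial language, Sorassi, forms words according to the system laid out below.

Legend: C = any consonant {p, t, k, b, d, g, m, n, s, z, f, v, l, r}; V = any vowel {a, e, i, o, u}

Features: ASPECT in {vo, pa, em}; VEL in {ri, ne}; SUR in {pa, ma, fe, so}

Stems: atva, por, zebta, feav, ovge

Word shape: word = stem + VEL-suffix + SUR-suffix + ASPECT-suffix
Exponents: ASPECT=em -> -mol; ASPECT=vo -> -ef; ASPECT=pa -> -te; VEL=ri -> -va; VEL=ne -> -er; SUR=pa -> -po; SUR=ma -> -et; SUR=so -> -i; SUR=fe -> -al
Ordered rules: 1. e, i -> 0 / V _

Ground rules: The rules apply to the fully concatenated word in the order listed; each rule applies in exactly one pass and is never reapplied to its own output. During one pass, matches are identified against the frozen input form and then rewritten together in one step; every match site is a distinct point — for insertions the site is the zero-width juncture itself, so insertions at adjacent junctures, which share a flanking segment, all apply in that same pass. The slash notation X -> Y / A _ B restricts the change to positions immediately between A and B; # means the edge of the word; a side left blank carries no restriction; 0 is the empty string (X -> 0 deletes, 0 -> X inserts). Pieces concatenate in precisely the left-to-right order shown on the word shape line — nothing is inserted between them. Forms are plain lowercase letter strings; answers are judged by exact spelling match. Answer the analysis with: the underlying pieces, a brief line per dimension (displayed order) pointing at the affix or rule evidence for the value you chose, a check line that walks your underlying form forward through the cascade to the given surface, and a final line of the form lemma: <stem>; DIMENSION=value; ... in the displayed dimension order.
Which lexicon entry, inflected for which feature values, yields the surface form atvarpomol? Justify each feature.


underlying: atva-er-po-mol
ASPECT=em - signalled by the affix -mol
VEL=ne - signalled by the affix -er
SUR=pa - signalled by the affix -po
check: atvaerpomol -> atvarpomol
lemma: atva; ASPECT=em; VEL=ne; SUR=pa


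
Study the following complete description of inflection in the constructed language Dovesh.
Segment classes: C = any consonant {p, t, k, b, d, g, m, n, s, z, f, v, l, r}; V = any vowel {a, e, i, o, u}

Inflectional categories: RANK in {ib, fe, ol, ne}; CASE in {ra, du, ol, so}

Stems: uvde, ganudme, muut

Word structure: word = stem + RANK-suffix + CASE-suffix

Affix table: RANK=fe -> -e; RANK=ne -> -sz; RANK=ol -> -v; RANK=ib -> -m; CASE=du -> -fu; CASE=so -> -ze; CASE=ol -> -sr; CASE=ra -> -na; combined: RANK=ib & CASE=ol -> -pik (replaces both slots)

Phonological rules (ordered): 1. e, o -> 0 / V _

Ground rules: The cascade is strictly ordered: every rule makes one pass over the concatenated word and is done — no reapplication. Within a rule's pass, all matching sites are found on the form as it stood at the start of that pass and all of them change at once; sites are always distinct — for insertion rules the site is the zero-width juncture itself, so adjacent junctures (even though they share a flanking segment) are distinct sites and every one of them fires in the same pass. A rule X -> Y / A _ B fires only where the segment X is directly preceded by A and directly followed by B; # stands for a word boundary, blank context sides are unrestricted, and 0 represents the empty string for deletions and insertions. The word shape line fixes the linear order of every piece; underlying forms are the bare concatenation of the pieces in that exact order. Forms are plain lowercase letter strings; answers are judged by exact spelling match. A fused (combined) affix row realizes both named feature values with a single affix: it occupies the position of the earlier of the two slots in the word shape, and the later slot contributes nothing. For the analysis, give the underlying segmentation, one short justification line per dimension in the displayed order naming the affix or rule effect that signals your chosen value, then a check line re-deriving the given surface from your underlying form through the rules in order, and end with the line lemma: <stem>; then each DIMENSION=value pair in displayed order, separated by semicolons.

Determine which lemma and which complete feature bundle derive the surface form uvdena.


underlying: uvde-e-na
RANK=fe - signalled by the affix -e
CASE=ra - signalled by the affix -na
check: uvdeena -> uvdena
lemma: uvde; RANK=fe; CASE=ra


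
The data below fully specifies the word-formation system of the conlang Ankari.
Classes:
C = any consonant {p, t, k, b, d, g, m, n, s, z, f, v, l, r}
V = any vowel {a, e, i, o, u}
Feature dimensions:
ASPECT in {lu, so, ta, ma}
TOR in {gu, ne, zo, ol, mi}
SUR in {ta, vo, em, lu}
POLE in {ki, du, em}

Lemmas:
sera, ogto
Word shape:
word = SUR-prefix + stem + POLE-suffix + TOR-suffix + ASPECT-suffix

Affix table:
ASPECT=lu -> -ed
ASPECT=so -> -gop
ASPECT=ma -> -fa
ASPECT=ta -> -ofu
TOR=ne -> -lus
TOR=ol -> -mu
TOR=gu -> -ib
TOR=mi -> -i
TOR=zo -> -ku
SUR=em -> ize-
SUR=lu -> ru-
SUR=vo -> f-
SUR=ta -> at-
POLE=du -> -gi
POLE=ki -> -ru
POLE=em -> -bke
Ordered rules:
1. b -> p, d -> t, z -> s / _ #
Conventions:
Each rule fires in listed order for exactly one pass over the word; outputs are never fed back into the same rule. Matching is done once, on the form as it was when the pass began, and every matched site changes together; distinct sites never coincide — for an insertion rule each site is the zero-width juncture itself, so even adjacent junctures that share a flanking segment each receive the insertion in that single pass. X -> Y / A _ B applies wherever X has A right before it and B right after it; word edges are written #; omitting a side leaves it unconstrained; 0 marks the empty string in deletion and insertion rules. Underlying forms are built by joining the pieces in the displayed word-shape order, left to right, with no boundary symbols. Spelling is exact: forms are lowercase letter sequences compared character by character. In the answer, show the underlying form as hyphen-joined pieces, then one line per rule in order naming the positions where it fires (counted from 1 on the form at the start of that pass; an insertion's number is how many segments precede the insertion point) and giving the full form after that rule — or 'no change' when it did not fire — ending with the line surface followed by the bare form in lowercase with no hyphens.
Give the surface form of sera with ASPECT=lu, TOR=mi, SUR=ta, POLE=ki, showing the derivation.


underlying: at-sera-ru-i-ed
1. b -> p, d -> t, z -> s / _ #: fires at position(s) 11: atseraruiet
surface: atseraruiet


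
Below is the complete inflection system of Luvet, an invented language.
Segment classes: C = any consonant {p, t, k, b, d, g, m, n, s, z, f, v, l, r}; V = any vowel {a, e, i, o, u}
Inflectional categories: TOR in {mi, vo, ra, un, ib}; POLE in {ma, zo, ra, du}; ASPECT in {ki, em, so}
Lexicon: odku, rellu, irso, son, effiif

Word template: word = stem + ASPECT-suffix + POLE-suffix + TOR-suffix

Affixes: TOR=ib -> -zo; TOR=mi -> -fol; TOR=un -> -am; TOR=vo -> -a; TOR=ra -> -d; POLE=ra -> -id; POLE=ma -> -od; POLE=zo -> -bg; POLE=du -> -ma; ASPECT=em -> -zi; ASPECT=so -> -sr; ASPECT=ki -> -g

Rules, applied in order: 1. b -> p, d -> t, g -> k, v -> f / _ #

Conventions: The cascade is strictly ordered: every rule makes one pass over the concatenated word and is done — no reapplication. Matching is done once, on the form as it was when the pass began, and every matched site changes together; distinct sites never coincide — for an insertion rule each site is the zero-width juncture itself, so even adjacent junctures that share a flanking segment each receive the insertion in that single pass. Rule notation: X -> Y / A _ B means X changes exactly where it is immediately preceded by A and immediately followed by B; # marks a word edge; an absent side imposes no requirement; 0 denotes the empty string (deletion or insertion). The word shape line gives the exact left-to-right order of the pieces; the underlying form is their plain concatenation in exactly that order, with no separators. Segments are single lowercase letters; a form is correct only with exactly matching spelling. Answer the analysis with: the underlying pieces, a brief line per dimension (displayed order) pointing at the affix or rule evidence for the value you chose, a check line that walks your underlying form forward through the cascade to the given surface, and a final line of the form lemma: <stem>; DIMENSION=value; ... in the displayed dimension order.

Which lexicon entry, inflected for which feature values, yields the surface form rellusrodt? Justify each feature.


underlying: rellu-sr-od-d
TOR=ra - signalled by the affix -d
POLE=ma - signalled by the affix -od
ASPECT=so - signalled by the affix -sr
check: rellusrodd -> rellusrodt
lemma: rellu; TOR=ra; POLE=ma; ASPECT=so


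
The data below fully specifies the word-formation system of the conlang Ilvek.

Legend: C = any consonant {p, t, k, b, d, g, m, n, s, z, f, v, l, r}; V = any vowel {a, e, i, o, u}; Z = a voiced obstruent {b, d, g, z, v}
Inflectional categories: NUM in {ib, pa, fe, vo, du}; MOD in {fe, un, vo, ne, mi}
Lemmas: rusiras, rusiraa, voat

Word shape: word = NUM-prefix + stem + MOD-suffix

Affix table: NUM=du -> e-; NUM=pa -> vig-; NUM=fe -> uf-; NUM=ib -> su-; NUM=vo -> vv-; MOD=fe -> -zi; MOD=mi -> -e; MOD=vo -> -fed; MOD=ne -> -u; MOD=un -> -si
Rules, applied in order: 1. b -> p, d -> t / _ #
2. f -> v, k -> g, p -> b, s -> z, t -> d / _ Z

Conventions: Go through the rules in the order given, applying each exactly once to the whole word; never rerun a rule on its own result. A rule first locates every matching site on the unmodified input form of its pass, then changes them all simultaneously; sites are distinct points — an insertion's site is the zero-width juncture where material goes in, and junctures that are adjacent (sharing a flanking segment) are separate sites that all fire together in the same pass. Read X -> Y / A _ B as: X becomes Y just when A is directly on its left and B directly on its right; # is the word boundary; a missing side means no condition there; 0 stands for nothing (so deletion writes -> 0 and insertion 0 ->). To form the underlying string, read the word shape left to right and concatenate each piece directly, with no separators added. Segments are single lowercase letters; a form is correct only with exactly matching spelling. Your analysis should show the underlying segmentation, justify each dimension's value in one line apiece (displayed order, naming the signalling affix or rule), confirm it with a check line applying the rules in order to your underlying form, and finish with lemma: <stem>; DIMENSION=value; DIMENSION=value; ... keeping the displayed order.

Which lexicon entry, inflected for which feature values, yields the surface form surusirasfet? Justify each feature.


underlying: su-rusiras-fed
NUM=ib - signalled by the affix su-
MOD=vo - signalled by the affix -fed
check: surusirasfed -> surusirasfet -> surusirasfet
lemma: rusiras; NUM=ib; MOD=vo


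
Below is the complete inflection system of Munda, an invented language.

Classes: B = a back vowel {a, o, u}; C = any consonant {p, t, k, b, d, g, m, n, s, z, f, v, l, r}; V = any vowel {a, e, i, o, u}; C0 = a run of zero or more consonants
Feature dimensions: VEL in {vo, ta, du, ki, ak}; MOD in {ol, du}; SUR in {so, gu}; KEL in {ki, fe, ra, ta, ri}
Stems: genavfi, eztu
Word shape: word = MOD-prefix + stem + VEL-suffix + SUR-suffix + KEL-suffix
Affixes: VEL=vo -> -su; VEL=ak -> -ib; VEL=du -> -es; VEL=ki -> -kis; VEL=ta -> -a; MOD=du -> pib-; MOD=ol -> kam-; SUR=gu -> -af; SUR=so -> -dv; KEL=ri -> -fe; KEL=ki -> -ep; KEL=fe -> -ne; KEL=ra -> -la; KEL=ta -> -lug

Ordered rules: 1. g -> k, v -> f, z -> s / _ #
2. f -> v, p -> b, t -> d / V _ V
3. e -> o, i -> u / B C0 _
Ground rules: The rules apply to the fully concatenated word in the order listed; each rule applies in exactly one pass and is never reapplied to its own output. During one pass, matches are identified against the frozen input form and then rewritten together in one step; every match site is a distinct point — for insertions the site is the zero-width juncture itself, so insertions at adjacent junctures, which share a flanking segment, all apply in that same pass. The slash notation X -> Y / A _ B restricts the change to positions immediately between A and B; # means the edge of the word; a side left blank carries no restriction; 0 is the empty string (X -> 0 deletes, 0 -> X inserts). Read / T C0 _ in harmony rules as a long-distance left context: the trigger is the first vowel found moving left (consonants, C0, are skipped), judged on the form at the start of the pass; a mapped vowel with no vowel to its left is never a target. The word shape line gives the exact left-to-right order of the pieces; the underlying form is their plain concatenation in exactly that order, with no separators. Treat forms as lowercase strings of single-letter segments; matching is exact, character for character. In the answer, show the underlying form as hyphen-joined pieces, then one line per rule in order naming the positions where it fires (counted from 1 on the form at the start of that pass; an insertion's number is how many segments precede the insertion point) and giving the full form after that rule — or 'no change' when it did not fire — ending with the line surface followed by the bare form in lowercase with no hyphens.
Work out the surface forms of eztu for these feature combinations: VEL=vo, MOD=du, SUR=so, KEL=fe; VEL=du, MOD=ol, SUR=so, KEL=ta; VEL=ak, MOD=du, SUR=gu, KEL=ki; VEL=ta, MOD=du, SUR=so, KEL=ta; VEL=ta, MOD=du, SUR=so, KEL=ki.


cell VEL=vo, MOD=du, SUR=so, KEL=fe:
underlying: pib-eztu-su-dv-ne
1. g -> k, v -> f, z -> s / _ #: no change
2. f -> v, p -> b, t -> d / V _ V: no change
3. e -> o, i -> u / B C0 _: fires at position(s) 13: pibeztusudvno
surface: pibeztusudvno

cell VEL=du, MOD=ol, SUR=so, KEL=ta:
underlying: kam-eztu-es-dv-lug
1. g -> k, v -> f, z -> s / _ #: fires at position(s) 14: kameztuesdvluk
2. f -> v, p -> b, t -> d / V _ V: no change
3. e -> o, i -> u / B C0 _: fires at position(s) 4, 8: kamoztuosdvluk
surface: kamoztuosdvluk

cell VEL=ak, MOD=du, SUR=gu, KEL=ki:
underlying: pib-eztu-ib-af-ep
1. g -> k, v -> f, z -> s / _ #: no change
2. f -> v, p -> b, t -> d / V _ V: fires at position(s) 11: pibeztuibavep
3. e -> o, i -> u / B C0 _: fires at position(s) 8, 12: pibeztuubavop
surface: pibeztuubavop

cell VEL=ta, MOD=du, SUR=so, KEL=ta:
underlying: pib-eztu-a-dv-lug
1. g -> k, v -> f, z -> s / _ #: fires at position(s) 13: pibeztuadvluk
2. f -> v, p -> b, t -> d / V _ V: no change
3. e -> o, i -> u / B C0 _: no change
surface: pibeztuadvluk

cell VEL=ta, MOD=du, SUR=so, KEL=ki:
underlying: pib-eztu-a-dv-ep
1. g -> k, v -> f, z -> s / _ #: no change
2. f -> v, p -> b, t -> d / V _ V: no change
3. e -> o, i -> u / B C0 _: fires at position(s) 11: pibeztuadvop
surface: pibeztuadvop
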